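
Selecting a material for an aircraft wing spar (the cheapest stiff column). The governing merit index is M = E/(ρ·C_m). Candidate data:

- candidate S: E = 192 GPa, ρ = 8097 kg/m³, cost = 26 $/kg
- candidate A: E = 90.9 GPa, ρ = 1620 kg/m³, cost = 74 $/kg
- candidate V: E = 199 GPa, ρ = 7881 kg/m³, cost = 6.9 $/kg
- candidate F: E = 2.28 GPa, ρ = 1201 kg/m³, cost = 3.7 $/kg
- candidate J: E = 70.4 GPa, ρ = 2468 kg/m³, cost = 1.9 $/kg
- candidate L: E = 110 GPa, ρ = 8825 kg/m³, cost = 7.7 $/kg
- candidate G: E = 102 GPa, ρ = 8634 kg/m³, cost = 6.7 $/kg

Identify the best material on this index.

candidate J

Computing M directly (units already consistent):
  candidate J: M = 15.0 MN·m per $
  candidate V: M = 3.66 MN·m per $
  candidate G: M = 1.76 MN·m per $
  candidate L: M = 1.62 MN·m per $
  candidate S: M = 0.912 MN·m per $
  candidate A: M = 0.758 MN·m per $
  candidate F: M = 0.513 MN·m per $
The maximum is for candidate J.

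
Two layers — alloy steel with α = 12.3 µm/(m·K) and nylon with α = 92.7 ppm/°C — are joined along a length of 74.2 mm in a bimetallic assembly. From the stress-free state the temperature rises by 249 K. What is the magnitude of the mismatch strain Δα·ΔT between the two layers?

Δα = |12.3 − 92.7|×10⁻⁶/K = 80.4×10⁻⁶/K.
Mismatch strain = Δα·ΔT = 80.4×10⁻⁶ × 249.0 = 0.0200.

0.0200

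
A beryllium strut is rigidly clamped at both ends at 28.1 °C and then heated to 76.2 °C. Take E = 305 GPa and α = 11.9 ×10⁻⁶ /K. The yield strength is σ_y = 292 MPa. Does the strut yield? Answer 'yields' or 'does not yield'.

ΔT = 48.10 K. Constrained thermal stress σ = E·α·ΔT = 305.0×10³ MPa × 11.9×10⁻⁶ × 48.10 = 175 MPa (compressive).
Compare to σ_y = 292 MPa: σ < σ_y, so it does not yield.

does not yield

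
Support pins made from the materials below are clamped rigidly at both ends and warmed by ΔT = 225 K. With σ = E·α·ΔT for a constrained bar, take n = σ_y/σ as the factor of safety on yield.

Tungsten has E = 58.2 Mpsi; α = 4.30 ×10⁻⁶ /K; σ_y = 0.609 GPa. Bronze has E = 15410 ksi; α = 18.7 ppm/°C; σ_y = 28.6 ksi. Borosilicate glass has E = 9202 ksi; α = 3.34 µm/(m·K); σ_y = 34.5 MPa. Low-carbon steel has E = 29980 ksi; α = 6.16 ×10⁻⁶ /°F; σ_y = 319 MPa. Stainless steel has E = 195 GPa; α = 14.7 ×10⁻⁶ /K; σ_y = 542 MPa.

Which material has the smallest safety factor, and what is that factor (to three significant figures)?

bronze, n = 0.441

Converting E to GPa, α to ×10⁻⁶/K, σ_y to MPa, then σ and n for each:
  tungsten: E = 401.3, α = 4.30, σ_y = 609.0 → σ = 388 MPa, n = 1.57
  bronze: E = 106.2, α = 18.7, σ_y = 197.2 → σ = 447 MPa, n = 0.441
  borosilicate glass: E = 63.45, α = 3.34, σ_y = 34.50 → σ = 47.7 MPa, n = 0.724
  low-carbon steel: E = 206.7, α = 11.1, σ_y = 319.0 → σ = 516 MPa, n = 0.619
  stainless steel: E = 195.0, α = 14.7, σ_y = 542.0 → σ = 645 MPa, n = 0.840
The minimum is bronze at n = 0.441.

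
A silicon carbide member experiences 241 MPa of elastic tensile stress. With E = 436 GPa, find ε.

ε = σ/E = 241 / 436000 = 5.53×10⁻⁴.

5.53×10⁻⁴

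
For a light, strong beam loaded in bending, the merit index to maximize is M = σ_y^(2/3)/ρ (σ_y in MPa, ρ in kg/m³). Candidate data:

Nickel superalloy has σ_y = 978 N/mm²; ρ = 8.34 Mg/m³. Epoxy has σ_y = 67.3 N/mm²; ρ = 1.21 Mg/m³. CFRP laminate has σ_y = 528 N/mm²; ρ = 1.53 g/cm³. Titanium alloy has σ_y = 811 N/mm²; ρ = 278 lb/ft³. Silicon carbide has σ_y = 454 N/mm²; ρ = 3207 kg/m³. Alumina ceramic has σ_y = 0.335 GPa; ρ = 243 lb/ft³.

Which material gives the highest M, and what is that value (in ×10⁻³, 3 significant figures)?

CFRP laminate, M = 42.7×10⁻³

Putting every candidate on a common basis:
  nickel superalloy: σ_y = 978.0 MPa, ρ = 8340 kg/m³
  epoxy: σ_y = 67.30 MPa, ρ = 1210 kg/m³
  CFRP laminate: σ_y = 528.0 MPa, ρ = 1530 kg/m³
  titanium alloy: σ_y = 811.0 MPa, ρ = 4453 kg/m³
  silicon carbide: σ_y = 454.0 MPa, ρ = 3207 kg/m³
  alumina ceramic: σ_y = 335.0 MPa, ρ = 3892 kg/m³
  CFRP laminate: M = 42.7×10⁻³
  titanium alloy: M = 19.5×10⁻³
  silicon carbide: M = 18.4×10⁻³
  epoxy: M = 13.7×10⁻³
  alumina ceramic: M = 12.4×10⁻³
  nickel superalloy: M = 11.8×10⁻³
The maximum is for CFRP laminate.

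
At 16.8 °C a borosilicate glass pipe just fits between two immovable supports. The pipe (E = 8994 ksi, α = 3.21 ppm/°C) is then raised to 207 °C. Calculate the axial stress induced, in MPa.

37.9 MPa

E = 8994 ksi = 62.01 GPa.
ΔT = 190.2 K. Constrained thermal stress σ = E·α·ΔT = 62.01×10³ MPa × 3.21×10⁻⁶ × 190.2 = 37.9 MPa (compressive).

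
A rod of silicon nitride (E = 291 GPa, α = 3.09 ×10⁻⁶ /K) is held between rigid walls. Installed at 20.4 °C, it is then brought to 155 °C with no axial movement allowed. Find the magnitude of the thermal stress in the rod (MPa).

121 MPa

ΔT = 134.6 K. Constrained thermal stress σ = E·α·ΔT = 291.0×10³ MPa × 3.09×10⁻⁶ × 134.6 = 121 MPa (compressive).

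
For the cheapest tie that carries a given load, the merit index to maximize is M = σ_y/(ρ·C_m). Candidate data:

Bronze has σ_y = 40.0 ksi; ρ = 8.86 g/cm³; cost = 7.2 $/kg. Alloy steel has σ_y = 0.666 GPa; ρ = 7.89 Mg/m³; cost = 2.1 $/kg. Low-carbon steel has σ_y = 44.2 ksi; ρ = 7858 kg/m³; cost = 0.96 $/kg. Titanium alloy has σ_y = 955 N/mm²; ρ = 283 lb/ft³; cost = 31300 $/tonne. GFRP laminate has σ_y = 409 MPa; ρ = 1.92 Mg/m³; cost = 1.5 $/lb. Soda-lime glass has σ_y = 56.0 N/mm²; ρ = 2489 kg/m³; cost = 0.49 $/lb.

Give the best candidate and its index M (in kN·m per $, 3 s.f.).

GFRP laminate, M = 64.4 kN·m per $

Putting every candidate on a common basis:
  bronze: σ_y = 275.8 MPa, ρ = 8860 kg/m³, cost = 7.200 $/kg
  alloy steel: σ_y = 666.0 MPa, ρ = 7890 kg/m³, cost = 2.100 $/kg
  low-carbon steel: σ_y = 304.7 MPa, ρ = 7858 kg/m³, cost = 0.9600 $/kg
  titanium alloy: σ_y = 955.0 MPa, ρ = 4533 kg/m³, cost = 31.30 $/kg
  GFRP laminate: σ_y = 409.0 MPa, ρ = 1920 kg/m³, cost = 3.307 $/kg
  soda-lime glass: σ_y = 56.00 MPa, ρ = 2489 kg/m³, cost = 1.080 $/kg
  GFRP laminate: M = 64.4 kN·m per $
  low-carbon steel: M = 40.4 kN·m per $
  alloy steel: M = 40.2 kN·m per $
  soda-lime glass: M = 20.8 kN·m per $
  titanium alloy: M = 6.73 kN·m per $
  bronze: M = 4.32 kN·m per $
Highest index: GFRP laminate.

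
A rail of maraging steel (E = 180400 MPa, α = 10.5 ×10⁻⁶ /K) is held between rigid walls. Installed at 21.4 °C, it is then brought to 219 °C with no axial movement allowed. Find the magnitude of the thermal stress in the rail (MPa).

374 MPa

E = 180400 MPa = 180.4 GPa.
ΔT = 197.6 K. Constrained thermal stress σ = E·α·ΔT = 180.4×10³ MPa × 10.5×10⁻⁶ × 197.6 = 374 MPa (compressive).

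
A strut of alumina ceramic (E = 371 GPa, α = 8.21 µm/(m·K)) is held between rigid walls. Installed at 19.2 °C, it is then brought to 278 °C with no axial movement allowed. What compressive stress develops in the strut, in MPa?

ΔT = 258.8 K. Constrained thermal stress σ = E·α·ΔT = 371.0×10³ MPa × 8.21×10⁻⁶ × 258.8 = 788 MPa (compressive).

788 MPa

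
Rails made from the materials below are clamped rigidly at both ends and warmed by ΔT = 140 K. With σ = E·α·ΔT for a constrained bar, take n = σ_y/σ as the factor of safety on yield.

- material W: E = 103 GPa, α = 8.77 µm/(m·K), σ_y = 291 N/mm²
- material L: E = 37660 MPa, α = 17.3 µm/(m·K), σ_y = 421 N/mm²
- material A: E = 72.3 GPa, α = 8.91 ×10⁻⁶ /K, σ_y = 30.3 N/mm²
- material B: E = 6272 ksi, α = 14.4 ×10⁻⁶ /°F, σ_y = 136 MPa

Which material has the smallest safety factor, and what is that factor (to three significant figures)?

With everything in SI (GPa, ×10⁻⁶/K, MPa):
  material W: E = 103.0, α = 8.77, σ_y = 291.0 → σ = 126 MPa, n = 2.30
  material L: E = 37.66, α = 17.3, σ_y = 421.0 → σ = 91.2 MPa, n = 4.62
  material A: E = 72.30, α = 8.91, σ_y = 30.30 → σ = 90.2 MPa, n = 0.336
  material B: E = 43.24, α = 25.9, σ_y = 136.0 → σ = 157 MPa, n = 0.867
The minimum is material A at n = 0.336.

material A, n = 0.336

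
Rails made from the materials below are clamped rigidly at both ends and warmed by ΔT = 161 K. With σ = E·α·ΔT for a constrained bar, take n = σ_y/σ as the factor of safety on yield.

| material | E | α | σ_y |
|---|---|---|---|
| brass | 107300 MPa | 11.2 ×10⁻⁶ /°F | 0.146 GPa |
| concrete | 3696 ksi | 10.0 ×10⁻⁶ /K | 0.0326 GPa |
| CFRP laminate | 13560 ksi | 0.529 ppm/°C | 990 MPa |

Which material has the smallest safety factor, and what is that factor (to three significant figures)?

Per material, after unit conversion:
  brass: E = 107.3, α = 20.2, σ_y = 146.0 → σ = 348 MPa, n = 0.419
  concrete: E = 25.48, α = 10.0, σ_y = 32.60 → σ = 41.0 MPa, n = 0.795
  CFRP laminate: E = 93.49, α = 0.529, σ_y = 990.0 → σ = 7.96 MPa, n = 124
The minimum is brass at n = 0.419.

brass, n = 0.419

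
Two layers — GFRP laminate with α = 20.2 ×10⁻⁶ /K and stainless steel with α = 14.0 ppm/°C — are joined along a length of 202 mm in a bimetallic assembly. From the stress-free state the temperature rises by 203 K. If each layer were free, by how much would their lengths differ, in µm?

Δα = |20.2 − 14.0|×10⁻⁶/K = 6.20×10⁻⁶/K.
ΔL_mismatch = Δα·L·ΔT = 6.20×10⁻⁶ × 202.0 mm × 203.0 K = 254 µm.

254 µm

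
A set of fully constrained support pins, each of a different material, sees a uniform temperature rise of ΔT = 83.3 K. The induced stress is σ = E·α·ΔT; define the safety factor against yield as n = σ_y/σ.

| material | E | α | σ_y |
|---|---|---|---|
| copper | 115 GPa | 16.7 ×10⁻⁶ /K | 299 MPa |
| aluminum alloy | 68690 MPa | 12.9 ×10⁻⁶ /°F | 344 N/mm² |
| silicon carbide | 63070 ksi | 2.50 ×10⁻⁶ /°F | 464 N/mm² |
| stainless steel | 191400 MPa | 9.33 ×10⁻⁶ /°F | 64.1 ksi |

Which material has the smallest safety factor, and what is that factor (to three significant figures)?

stainless steel, n = 1.65

Converting E to GPa, α to ×10⁻⁶/K, σ_y to MPa, then σ and n for each:
  copper: E = 115.0, α = 16.7, σ_y = 299.0 → σ = 160 MPa, n = 1.87
  aluminum alloy: E = 68.69, α = 23.2, σ_y = 344.0 → σ = 133 MPa, n = 2.59
  silicon carbide: E = 434.9, α = 4.50, σ_y = 464.0 → σ = 163 MPa, n = 2.85
  stainless steel: E = 191.4, α = 16.8, σ_y = 442.0 → σ = 268 MPa, n = 1.65
Smallest n: stainless steel with n = 1.65.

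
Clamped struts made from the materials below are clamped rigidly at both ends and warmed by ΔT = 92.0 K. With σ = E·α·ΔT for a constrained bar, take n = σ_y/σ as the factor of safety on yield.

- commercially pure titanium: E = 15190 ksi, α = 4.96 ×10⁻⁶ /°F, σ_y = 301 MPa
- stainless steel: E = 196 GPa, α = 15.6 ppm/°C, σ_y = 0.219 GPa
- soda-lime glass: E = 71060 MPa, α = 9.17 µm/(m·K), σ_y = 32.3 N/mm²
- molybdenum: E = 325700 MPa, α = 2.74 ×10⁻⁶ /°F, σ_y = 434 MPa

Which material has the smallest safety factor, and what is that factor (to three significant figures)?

soda-lime glass, n = 0.539

In consistent units (E in GPa, α in ×10⁻⁶/K, σ_y in MPa):
  commercially pure titanium: E = 104.7, α = 8.93, σ_y = 301.0 → σ = 86.0 MPa, n = 3.50
  stainless steel: E = 196.0, α = 15.6, σ_y = 219.0 → σ = 281 MPa, n = 0.779
  soda-lime glass: E = 71.06, α = 9.17, σ_y = 32.30 → σ = 59.9 MPa, n = 0.539
  molybdenum: E = 325.7, α = 4.93, σ_y = 434.0 → σ = 148 MPa, n = 2.94
The minimum is soda-lime glass at n = 0.539.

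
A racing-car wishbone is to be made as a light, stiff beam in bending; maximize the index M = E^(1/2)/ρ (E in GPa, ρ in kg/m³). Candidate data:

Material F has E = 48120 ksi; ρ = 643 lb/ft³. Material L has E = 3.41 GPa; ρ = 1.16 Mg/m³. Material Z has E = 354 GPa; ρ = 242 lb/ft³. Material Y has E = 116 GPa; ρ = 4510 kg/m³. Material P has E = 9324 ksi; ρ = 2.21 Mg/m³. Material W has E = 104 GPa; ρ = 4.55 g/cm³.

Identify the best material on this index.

Putting every candidate on a common basis:
  material F: E = 331.8 GPa, ρ = 10300 kg/m³
  material L: E = 3.410 GPa, ρ = 1160 kg/m³
  material Z: E = 354.0 GPa, ρ = 3876 kg/m³
  material Y: E = 116.0 GPa, ρ = 4510 kg/m³
  material P: E = 64.29 GPa, ρ = 2210 kg/m³
  material W: E = 104.0 GPa, ρ = 4550 kg/m³
  material Z: M = 4.85×10⁻³
  material P: M = 3.63×10⁻³
  material Y: M = 2.39×10⁻³
  material W: M = 2.24×10⁻³
  material F: M = 1.77×10⁻³
  material L: M = 1.59×10⁻³
The maximum is for material Z.

material Z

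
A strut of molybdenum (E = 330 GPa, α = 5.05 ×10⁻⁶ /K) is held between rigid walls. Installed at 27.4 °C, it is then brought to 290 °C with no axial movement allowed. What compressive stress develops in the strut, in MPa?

ΔT = 262.6 K. Constrained thermal stress σ = E·α·ΔT = 330.0×10³ MPa × 5.05×10⁻⁶ × 262.6 = 438 MPa (compressive).

438 MPa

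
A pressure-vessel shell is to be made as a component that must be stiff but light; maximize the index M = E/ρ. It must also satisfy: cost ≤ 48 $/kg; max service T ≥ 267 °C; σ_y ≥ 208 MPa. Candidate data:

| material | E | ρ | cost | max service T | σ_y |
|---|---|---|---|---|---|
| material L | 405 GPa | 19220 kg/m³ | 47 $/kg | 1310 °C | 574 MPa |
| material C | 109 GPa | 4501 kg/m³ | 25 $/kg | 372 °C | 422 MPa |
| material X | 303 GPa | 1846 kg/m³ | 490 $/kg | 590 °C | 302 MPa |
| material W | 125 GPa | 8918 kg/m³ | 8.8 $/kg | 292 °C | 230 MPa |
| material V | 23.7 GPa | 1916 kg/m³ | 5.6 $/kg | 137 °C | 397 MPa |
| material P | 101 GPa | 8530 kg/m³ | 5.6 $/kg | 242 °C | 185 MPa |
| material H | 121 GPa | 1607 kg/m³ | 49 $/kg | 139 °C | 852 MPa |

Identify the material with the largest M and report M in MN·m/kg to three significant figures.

material C, M = 24.2 MN·m/kg

Screen on constraints: cost ≤ 48 $/kg; max service T ≥ 267 °C; σ_y ≥ 208 MPa. Survivors: material L, material C, material W.
Evaluate M for each candidate:
  material C: M = 24.2 MN·m/kg
  material L: M = 21.1 MN·m/kg
  material W: M = 14.0 MN·m/kg
Material C has the largest M.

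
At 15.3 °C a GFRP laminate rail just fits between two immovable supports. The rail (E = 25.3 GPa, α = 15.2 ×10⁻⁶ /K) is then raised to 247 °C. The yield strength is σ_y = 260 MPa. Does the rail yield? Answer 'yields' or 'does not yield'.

does not yield

ΔT = 231.7 K. Constrained thermal stress σ = E·α·ΔT = 25.30×10³ MPa × 15.2×10⁻⁶ × 231.7 = 89.1 MPa (compressive).
Compare to σ_y = 260 MPa: σ < σ_y, so it does not yield.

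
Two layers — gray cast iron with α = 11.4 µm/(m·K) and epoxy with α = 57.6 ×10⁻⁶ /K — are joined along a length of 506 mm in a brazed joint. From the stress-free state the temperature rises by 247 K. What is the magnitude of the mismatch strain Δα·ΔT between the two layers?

Δα = |11.4 − 57.6|×10⁻⁶/K = 46.2×10⁻⁶/K.
Mismatch strain = Δα·ΔT = 46.2×10⁻⁶ × 247.0 = 0.0114.

0.0114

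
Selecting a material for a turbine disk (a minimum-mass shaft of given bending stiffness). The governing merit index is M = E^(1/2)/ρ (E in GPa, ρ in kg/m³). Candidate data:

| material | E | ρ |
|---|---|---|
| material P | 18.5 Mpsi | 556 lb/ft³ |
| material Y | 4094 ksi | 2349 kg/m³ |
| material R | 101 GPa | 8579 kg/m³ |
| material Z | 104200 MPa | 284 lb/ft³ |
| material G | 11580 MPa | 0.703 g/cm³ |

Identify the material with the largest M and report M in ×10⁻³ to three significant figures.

material G, M = 4.84×10⁻³

After converting to SI:
  material P: E = 127.6 GPa, ρ = 8906 kg/m³
  material Y: E = 28.23 GPa, ρ = 2349 kg/m³
  material R: E = 101.0 GPa, ρ = 8579 kg/m³
  material Z: E = 104.2 GPa, ρ = 4549 kg/m³
  material G: E = 11.58 GPa, ρ = 703.0 kg/m³
  material G: M = 4.84×10⁻³
  material Y: M = 2.26×10⁻³
  material Z: M = 2.24×10⁻³
  material P: M = 1.27×10⁻³
  material R: M = 1.17×10⁻³
Material G has the largest M.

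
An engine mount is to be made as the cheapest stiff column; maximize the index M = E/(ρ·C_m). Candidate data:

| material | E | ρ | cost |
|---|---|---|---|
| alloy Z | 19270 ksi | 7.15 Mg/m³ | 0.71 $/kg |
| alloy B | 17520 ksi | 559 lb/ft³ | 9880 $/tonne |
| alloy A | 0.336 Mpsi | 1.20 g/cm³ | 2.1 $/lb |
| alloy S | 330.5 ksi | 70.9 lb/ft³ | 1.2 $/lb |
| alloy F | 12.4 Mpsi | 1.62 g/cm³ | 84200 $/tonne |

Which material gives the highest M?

alloy Z

In SI units:
  alloy Z: E = 132.9 GPa, ρ = 7150 kg/m³, cost = 0.7100 $/kg
  alloy B: E = 120.8 GPa, ρ = 8954 kg/m³, cost = 9.880 $/kg
  alloy A: E = 2.317 GPa, ρ = 1200 kg/m³, cost = 4.630 $/kg
  alloy S: E = 2.279 GPa, ρ = 1136 kg/m³, cost = 2.646 $/kg
  alloy F: E = 85.50 GPa, ρ = 1620 kg/m³, cost = 84.20 $/kg
  alloy Z: M = 26.2 MN·m per $
  alloy B: M = 1.37 MN·m per $
  alloy S: M = 0.758 MN·m per $
  alloy F: M = 0.627 MN·m per $
  alloy A: M = 0.417 MN·m per $
Alloy Z ranks first.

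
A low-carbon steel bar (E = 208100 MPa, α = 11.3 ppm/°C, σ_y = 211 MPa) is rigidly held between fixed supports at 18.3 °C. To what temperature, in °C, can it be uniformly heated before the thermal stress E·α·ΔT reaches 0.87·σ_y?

E = 208100 MPa = 208.1 GPa.
E·α·ΔT = 183.6 MPa ⇒ ΔT = 183.6 / (208.1×10³ × 11.3×10⁻⁶) = 78.06 K.
T = 18.3 + 78.06 = 96.36 °C.

96.4 °C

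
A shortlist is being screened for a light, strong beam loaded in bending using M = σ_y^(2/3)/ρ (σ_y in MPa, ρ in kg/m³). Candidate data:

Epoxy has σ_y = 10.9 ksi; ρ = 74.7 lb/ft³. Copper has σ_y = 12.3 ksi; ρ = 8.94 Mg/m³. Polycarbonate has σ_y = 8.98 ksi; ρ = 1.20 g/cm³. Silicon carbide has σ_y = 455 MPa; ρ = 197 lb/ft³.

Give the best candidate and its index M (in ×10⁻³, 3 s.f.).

silicon carbide, M = 18.7×10⁻³

In SI units:
  epoxy: σ_y = 75.15 MPa, ρ = 1197 kg/m³
  copper: σ_y = 84.81 MPa, ρ = 8940 kg/m³
  polycarbonate: σ_y = 61.91 MPa, ρ = 1200 kg/m³
  silicon carbide: σ_y = 455.0 MPa, ρ = 3156 kg/m³
  silicon carbide: M = 18.7×10⁻³
  epoxy: M = 14.9×10⁻³
  polycarbonate: M = 13.0×10⁻³
  copper: M = 2.16×10⁻³
The maximum is for silicon carbide.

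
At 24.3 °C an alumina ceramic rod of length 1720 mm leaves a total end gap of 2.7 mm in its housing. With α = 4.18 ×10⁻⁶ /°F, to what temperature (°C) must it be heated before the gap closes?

233 °C

α = 4.18×10⁻⁶/°F × 9/5 = 7.52×10⁻⁶/K.
α·L₀·ΔT = 2.7 mm ⇒ ΔT = 2.7 / (7.52×10⁻⁶ × 1720.0) = 208.6 K.
T = 24.3 + 208.6 = 232.9 °C.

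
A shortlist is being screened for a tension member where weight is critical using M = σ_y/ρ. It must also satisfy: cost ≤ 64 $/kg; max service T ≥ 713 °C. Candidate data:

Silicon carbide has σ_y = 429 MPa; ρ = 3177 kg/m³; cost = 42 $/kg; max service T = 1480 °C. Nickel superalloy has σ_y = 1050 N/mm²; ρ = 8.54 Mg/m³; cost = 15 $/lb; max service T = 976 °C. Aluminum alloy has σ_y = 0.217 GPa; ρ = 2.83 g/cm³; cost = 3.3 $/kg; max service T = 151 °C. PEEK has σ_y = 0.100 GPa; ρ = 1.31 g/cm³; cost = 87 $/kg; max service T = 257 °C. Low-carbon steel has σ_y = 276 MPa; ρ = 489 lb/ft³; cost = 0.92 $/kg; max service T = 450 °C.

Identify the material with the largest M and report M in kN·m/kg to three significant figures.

silicon carbide, M = 135 kN·m/kg

Screen on constraints: cost ≤ 64 $/kg; max service T ≥ 713 °C. Survivors: silicon carbide, nickel superalloy.
In SI units:
  silicon carbide: σ_y = 429.0 MPa, ρ = 3177 kg/m³
  nickel superalloy: σ_y = 1050 MPa, ρ = 8540 kg/m³
  silicon carbide: M = 135 kN·m/kg
  nickel superalloy: M = 123 kN·m/kg
The maximum is for silicon carbide.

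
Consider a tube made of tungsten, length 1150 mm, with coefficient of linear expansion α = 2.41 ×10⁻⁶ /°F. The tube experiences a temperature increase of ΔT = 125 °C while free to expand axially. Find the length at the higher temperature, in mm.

1150.6 mm

Convert α: 2.41×10⁻⁶/°F × (9/5) = 4.34×10⁻⁶/K.
ΔL = α·L₀·ΔT = 4.34×10⁻⁶ × 1150 mm × 125.0 K = 0.624 mm.
L = L₀ + ΔL = 1150 + 0.624 = 1150.6 mm.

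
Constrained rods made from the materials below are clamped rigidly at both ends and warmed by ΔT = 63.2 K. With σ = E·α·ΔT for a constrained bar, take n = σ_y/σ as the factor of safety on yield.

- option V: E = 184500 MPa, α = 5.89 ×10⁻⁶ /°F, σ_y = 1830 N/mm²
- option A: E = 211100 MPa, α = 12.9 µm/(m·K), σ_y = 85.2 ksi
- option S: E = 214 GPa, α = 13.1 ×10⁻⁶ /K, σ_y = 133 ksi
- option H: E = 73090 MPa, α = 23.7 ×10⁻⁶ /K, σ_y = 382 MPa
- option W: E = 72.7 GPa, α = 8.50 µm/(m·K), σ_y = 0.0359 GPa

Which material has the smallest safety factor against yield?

option W

With everything in SI (GPa, ×10⁻⁶/K, MPa):
  option V: E = 184.5, α = 10.6, σ_y = 1830 → σ = 124 MPa, n = 14.8
  option A: E = 211.1, α = 12.9, σ_y = 587.4 → σ = 172 MPa, n = 3.41
  option S: E = 214.0, α = 13.1, σ_y = 917.0 → σ = 177 MPa, n = 5.18
  option H: E = 73.09, α = 23.7, σ_y = 382.0 → σ = 109 MPa, n = 3.49
  option W: E = 72.70, α = 8.50, σ_y = 35.90 → σ = 39.1 MPa, n = 0.919
Option W has the lowest safety factor, n = 0.919.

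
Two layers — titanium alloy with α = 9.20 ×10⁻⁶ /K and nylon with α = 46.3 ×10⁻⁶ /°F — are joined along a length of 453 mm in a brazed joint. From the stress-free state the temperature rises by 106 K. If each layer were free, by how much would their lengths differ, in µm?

3560 µm

nylon: α = 46.3×10⁻⁶/°F × 9/5 = 83.3×10⁻⁶/K.
Δα = |9.20 − 83.3|×10⁻⁶/K = 74.1×10⁻⁶/K.
ΔL_mismatch = Δα·L·ΔT = 74.1×10⁻⁶ × 453.0 mm × 106.0 K = 3560 µm.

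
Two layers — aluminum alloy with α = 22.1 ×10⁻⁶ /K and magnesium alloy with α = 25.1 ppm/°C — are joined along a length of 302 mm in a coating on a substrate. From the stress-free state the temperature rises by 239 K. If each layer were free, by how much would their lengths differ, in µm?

Δα = |22.1 − 25.1|×10⁻⁶/K = 3.00×10⁻⁶/K.
ΔL_mismatch = Δα·L·ΔT = 3.00×10⁻⁶ × 302.0 mm × 239.0 K = 217 µm.

217 µm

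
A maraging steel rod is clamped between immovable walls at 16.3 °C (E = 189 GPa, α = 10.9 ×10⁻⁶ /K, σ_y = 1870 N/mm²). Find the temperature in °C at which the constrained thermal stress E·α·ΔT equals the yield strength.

924 °C

σ_y = 1870 N/mm² = 1870 MPa.
E·α·ΔT = 1870 MPa ⇒ ΔT = 1870 / (189.0×10³ × 10.9×10⁻⁶) = 907.7 K.
T = 16.3 + 907.7 = 924.0 °C.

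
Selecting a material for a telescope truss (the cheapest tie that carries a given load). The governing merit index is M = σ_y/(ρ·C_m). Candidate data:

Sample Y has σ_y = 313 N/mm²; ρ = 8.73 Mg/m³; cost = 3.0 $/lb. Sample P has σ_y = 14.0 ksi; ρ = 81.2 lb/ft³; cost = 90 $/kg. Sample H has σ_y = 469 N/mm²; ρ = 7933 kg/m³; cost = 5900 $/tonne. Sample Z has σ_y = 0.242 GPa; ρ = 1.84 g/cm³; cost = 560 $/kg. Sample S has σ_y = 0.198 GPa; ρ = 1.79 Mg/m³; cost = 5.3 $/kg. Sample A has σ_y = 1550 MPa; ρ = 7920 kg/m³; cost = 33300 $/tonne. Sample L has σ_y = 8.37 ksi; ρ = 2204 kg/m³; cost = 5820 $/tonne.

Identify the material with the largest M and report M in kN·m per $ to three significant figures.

sample S, M = 20.9 kN·m per $

Putting every candidate on a common basis:
  sample Y: σ_y = 313.0 MPa, ρ = 8730 kg/m³, cost = 6.614 $/kg
  sample P: σ_y = 96.53 MPa, ρ = 1301 kg/m³, cost = 90.00 $/kg
  sample H: σ_y = 469.0 MPa, ρ = 7933 kg/m³, cost = 5.900 $/kg
  sample Z: σ_y = 242.0 MPa, ρ = 1840 kg/m³, cost = 560.0 $/kg
  sample S: σ_y = 198.0 MPa, ρ = 1790 kg/m³, cost = 5.300 $/kg
  sample A: σ_y = 1550 MPa, ρ = 7920 kg/m³, cost = 33.30 $/kg
  sample L: σ_y = 57.71 MPa, ρ = 2204 kg/m³, cost = 5.820 $/kg
  sample S: M = 20.9 kN·m per $
  sample H: M = 10.0 kN·m per $
  sample A: M = 5.88 kN·m per $
  sample Y: M = 5.42 kN·m per $
  sample L: M = 4.50 kN·m per $
  sample P: M = 0.825 kN·m per $
  sample Z: M = 0.235 kN·m per $
Sample S has the largest M.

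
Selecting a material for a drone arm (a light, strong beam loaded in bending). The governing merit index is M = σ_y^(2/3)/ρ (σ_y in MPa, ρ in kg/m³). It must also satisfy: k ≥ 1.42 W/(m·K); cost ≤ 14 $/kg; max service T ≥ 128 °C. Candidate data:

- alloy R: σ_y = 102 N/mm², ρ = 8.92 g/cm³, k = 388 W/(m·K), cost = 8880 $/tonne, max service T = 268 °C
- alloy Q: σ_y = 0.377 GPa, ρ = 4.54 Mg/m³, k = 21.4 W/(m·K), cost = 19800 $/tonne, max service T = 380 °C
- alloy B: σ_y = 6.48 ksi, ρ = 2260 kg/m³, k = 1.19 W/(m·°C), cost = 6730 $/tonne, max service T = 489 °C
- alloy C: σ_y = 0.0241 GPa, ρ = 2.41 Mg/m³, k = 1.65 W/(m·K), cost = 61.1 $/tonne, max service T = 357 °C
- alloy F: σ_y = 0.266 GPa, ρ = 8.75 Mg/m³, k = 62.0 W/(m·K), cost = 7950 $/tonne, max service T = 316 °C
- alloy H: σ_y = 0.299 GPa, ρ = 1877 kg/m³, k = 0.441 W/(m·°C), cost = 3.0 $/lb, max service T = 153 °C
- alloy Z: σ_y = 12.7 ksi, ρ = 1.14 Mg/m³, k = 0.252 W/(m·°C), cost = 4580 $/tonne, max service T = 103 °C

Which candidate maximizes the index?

Screen on constraints: k ≥ 1.42 W/(m·K); cost ≤ 14 $/kg; max service T ≥ 128 °C. Survivors: alloy R, alloy C, alloy F.
Putting every candidate on a common basis:
  alloy R: σ_y = 102.0 MPa, ρ = 8920 kg/m³
  alloy C: σ_y = 24.10 MPa, ρ = 2410 kg/m³
  alloy F: σ_y = 266.0 MPa, ρ = 8750 kg/m³
  alloy F: M = 4.73×10⁻³
  alloy C: M = 3.46×10⁻³
  alloy R: M = 2.45×10⁻³
Alloy F ranks first.

alloy F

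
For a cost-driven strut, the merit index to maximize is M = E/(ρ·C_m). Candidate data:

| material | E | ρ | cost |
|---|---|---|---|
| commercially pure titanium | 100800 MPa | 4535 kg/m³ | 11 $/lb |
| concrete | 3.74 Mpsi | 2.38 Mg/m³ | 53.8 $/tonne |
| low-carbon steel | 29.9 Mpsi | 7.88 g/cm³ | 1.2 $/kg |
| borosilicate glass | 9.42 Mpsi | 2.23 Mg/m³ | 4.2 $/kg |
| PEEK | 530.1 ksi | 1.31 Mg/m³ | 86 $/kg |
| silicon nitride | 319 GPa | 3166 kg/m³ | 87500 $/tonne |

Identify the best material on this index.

concrete

After converting to SI:
  commercially pure titanium: E = 100.8 GPa, ρ = 4535 kg/m³, cost = 24.25 $/kg
  concrete: E = 25.79 GPa, ρ = 2380 kg/m³, cost = 0.05380 $/kg
  low-carbon steel: E = 206.2 GPa, ρ = 7880 kg/m³, cost = 1.200 $/kg
  borosilicate glass: E = 64.95 GPa, ρ = 2230 kg/m³, cost = 4.200 $/kg
  PEEK: E = 3.655 GPa, ρ = 1310 kg/m³, cost = 86.00 $/kg
  silicon nitride: E = 319.0 GPa, ρ = 3166 kg/m³, cost = 87.50 $/kg
  concrete: M = 201 MN·m per $
  low-carbon steel: M = 21.8 MN·m per $
  borosilicate glass: M = 6.93 MN·m per $
  silicon nitride: M = 1.15 MN·m per $
  commercially pure titanium: M = 0.917 MN·m per $
  PEEK: M = 0.0324 MN·m per $
Concrete has the largest M.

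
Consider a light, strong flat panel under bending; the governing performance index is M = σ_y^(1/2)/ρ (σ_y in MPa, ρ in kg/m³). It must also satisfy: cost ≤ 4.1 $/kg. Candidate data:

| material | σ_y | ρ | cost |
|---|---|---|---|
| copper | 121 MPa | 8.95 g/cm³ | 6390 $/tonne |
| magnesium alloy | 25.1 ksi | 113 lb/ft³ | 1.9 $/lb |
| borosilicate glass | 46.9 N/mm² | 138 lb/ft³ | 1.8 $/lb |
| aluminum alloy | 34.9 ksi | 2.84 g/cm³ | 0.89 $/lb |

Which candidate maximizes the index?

Screen on constraints: cost ≤ 4.1 $/kg. Survivors: borosilicate glass, aluminum alloy.
Putting every candidate on a common basis:
  borosilicate glass: σ_y = 46.90 MPa, ρ = 2211 kg/m³
  aluminum alloy: σ_y = 240.6 MPa, ρ = 2840 kg/m³
  aluminum alloy: M = 5.46×10⁻³
  borosilicate glass: M = 3.10×10⁻³
The maximum is for aluminum alloy.

aluminum alloy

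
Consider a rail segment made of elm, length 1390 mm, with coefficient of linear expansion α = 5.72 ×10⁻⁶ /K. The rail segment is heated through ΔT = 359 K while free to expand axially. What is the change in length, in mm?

2.85 mm

ΔL = α·L₀·ΔT = 5.72×10⁻⁶ × 1390 mm × 359.0 K = 2.85 mm.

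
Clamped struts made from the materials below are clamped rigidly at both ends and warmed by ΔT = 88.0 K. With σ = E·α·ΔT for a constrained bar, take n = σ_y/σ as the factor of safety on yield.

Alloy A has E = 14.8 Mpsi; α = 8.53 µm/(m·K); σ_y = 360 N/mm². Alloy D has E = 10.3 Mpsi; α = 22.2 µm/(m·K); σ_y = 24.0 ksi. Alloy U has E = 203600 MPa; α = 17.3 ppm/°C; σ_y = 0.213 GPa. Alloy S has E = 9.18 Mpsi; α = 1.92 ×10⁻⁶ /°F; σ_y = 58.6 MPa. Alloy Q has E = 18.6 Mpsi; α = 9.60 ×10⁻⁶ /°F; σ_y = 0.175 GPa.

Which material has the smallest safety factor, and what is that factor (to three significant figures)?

alloy U, n = 0.687

With everything in SI (GPa, ×10⁻⁶/K, MPa):
  alloy A: E = 102.0, α = 8.53, σ_y = 360.0 → σ = 76.6 MPa, n = 4.70
  alloy D: E = 71.02, α = 22.2, σ_y = 165.5 → σ = 139 MPa, n = 1.19
  alloy U: E = 203.6, α = 17.3, σ_y = 213.0 → σ = 310 MPa, n = 0.687
  alloy S: E = 63.29, α = 3.46, σ_y = 58.60 → σ = 19.2 MPa, n = 3.04
  alloy Q: E = 128.2, α = 17.3, σ_y = 175.0 → σ = 195 MPa, n = 0.897
The minimum is alloy U at n = 0.687.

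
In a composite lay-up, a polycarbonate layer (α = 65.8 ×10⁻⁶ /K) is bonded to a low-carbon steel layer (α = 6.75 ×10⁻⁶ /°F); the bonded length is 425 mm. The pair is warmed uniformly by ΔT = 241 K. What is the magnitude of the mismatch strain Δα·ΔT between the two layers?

0.0129

low-carbon steel: α = 6.75×10⁻⁶/°F × 9/5 = 12.1×10⁻⁶/K.
Δα = |65.8 − 12.1|×10⁻⁶/K = 53.6×10⁻⁶/K.
Mismatch strain = Δα·ΔT = 53.6×10⁻⁶ × 241.0 = 0.0129.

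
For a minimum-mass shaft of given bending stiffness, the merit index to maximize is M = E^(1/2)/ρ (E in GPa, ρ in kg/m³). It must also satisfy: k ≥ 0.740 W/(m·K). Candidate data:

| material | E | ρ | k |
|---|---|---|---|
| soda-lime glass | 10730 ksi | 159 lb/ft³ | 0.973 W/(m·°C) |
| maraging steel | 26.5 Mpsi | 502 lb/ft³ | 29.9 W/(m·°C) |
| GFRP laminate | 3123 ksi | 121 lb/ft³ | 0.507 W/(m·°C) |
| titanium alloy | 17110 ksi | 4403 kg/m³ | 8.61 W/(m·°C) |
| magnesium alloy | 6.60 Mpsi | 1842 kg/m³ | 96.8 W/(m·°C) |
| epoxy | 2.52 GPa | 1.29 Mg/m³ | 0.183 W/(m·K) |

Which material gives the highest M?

Screen on constraints: k ≥ 0.740 W/(m·K). Survivors: soda-lime glass, maraging steel, titanium alloy, magnesium alloy.
Normalizing units and computing the index:
  soda-lime glass: E = 73.98 GPa, ρ = 2547 kg/m³
  maraging steel: E = 182.7 GPa, ρ = 8041 kg/m³
  titanium alloy: E = 118.0 GPa, ρ = 4403 kg/m³
  magnesium alloy: E = 45.51 GPa, ρ = 1842 kg/m³
  magnesium alloy: M = 3.66×10⁻³
  soda-lime glass: M = 3.38×10⁻³
  titanium alloy: M = 2.47×10⁻³
  maraging steel: M = 1.68×10⁻³
The maximum is for magnesium alloy.

magnesium alloy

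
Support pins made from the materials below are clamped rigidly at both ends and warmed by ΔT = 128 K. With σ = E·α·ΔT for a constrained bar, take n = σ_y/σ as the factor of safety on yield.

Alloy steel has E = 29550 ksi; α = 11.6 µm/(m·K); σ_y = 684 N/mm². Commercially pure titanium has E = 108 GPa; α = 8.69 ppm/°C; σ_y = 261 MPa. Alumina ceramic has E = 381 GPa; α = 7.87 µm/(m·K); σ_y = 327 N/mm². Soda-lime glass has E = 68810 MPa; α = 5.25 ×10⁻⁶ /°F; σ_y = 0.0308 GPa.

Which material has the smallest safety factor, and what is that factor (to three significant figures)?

Per material, after unit conversion:
  alloy steel: E = 203.7, α = 11.6, σ_y = 684.0 → σ = 303 MPa, n = 2.26
  commercially pure titanium: E = 108.0, α = 8.69, σ_y = 261.0 → σ = 120 MPa, n = 2.17
  alumina ceramic: E = 381.0, α = 7.87, σ_y = 327.0 → σ = 384 MPa, n = 0.852
  soda-lime glass: E = 68.81, α = 9.45, σ_y = 30.80 → σ = 83.2 MPa, n = 0.370
Smallest n: soda-lime glass with n = 0.370.

soda-lime glass, n = 0.370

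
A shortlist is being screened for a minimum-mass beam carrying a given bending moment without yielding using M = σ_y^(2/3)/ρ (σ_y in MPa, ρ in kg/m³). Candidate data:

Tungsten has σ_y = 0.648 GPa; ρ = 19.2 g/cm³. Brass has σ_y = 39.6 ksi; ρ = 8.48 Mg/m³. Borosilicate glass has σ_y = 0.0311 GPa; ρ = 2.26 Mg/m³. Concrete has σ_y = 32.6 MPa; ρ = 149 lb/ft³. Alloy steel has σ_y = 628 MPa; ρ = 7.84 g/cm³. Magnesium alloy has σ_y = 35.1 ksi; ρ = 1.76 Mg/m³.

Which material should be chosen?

In SI units:
  tungsten: σ_y = 648.0 MPa, ρ = 19200 kg/m³
  brass: σ_y = 273.0 MPa, ρ = 8480 kg/m³
  borosilicate glass: σ_y = 31.10 MPa, ρ = 2260 kg/m³
  concrete: σ_y = 32.60 MPa, ρ = 2387 kg/m³
  alloy steel: σ_y = 628.0 MPa, ρ = 7840 kg/m³
  magnesium alloy: σ_y = 242.0 MPa, ρ = 1760 kg/m³
  magnesium alloy: M = 22.1×10⁻³
  alloy steel: M = 9.35×10⁻³
  brass: M = 4.96×10⁻³
  borosilicate glass: M = 4.38×10⁻³
  concrete: M = 4.28×10⁻³
  tungsten: M = 3.90×10⁻³
The maximum is for magnesium alloy.

magnesium alloy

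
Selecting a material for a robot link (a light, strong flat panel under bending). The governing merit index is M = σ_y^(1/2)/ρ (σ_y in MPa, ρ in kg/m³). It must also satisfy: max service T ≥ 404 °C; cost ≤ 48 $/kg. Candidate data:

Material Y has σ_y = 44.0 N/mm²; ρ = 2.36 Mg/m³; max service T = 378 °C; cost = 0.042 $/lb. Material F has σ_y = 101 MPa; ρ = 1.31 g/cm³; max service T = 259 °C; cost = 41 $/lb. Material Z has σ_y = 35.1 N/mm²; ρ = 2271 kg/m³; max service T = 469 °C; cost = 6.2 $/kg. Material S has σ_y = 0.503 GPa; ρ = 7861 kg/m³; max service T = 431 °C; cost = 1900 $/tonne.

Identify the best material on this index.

material S

Screen on constraints: max service T ≥ 404 °C; cost ≤ 48 $/kg. Survivors: material Z, material S.
Convert each candidate to consistent units, then evaluate M:
  material Z: σ_y = 35.10 MPa, ρ = 2271 kg/m³
  material S: σ_y = 503.0 MPa, ρ = 7861 kg/m³
  material S: M = 2.85×10⁻³
  material Z: M = 2.61×10⁻³
The maximum is for material S.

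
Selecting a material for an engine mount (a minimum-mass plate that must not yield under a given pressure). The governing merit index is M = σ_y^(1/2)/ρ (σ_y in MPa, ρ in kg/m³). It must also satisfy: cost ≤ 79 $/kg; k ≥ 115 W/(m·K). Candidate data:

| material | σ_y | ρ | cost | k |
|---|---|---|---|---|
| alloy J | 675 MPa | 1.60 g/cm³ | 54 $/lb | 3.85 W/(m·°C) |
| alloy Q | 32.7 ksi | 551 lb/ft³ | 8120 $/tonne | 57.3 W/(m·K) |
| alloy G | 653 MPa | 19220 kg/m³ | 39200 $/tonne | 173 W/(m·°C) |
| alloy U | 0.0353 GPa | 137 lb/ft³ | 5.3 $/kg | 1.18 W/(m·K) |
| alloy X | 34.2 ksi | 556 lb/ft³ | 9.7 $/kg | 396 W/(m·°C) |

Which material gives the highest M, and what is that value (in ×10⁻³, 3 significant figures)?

alloy X, M = 1.72×10⁻³

Screen on constraints: cost ≤ 79 $/kg; k ≥ 115 W/(m·K). Survivors: alloy G, alloy X.
Convert each candidate to consistent units, then evaluate M:
  alloy G: σ_y = 653.0 MPa, ρ = 19220 kg/m³
  alloy X: σ_y = 235.8 MPa, ρ = 8906 kg/m³
  alloy X: M = 1.72×10⁻³
  alloy G: M = 1.33×10⁻³
The maximum is for alloy X.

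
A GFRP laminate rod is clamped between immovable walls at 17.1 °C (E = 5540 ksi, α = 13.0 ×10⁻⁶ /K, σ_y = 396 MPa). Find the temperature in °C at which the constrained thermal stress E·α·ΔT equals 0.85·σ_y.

695 °C

E = 5540 ksi = 38.20 GPa.
E·α·ΔT = 336.6 MPa ⇒ ΔT = 336.6 / (38.20×10³ × 13.0×10⁻⁶) = 677.9 K.
T = 17.1 + 677.9 = 695.0 °C.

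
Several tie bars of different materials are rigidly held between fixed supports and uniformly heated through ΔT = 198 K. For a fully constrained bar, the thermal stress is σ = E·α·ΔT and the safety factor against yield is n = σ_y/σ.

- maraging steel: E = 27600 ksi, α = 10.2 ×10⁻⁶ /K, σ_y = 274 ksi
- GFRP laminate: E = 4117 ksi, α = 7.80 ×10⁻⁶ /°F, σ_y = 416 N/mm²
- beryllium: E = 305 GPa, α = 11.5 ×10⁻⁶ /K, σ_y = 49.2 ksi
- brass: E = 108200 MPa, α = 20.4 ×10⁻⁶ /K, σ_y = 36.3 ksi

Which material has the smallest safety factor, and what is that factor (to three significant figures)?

beryllium, n = 0.488

With everything in SI (GPa, ×10⁻⁶/K, MPa):
  maraging steel: E = 190.3, α = 10.2, σ_y = 1889 → σ = 384 MPa, n = 4.92
  GFRP laminate: E = 28.39, α = 14.0, σ_y = 416.0 → σ = 78.9 MPa, n = 5.27
  beryllium: E = 305.0, α = 11.5, σ_y = 339.2 → σ = 694 MPa, n = 0.488
  brass: E = 108.2, α = 20.4, σ_y = 250.3 → σ = 437 MPa, n = 0.573
The minimum is beryllium at n = 0.488.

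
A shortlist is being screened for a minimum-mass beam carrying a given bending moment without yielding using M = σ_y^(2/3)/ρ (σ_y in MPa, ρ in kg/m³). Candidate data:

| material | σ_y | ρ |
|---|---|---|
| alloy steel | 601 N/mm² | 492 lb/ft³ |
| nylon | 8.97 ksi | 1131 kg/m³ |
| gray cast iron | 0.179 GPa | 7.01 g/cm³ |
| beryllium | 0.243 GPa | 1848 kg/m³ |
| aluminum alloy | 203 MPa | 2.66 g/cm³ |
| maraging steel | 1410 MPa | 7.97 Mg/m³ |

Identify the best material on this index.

beryllium

In SI units:
  alloy steel: σ_y = 601.0 MPa, ρ = 7881 kg/m³
  nylon: σ_y = 61.85 MPa, ρ = 1131 kg/m³
  gray cast iron: σ_y = 179.0 MPa, ρ = 7010 kg/m³
  beryllium: σ_y = 243.0 MPa, ρ = 1848 kg/m³
  aluminum alloy: σ_y = 203.0 MPa, ρ = 2660 kg/m³
  maraging steel: σ_y = 1410 MPa, ρ = 7970 kg/m³
  beryllium: M = 21.1×10⁻³
  maraging steel: M = 15.8×10⁻³
  nylon: M = 13.8×10⁻³
  aluminum alloy: M = 13.0×10⁻³
  alloy steel: M = 9.04×10⁻³
  gray cast iron: M = 4.53×10⁻³
Beryllium has the largest M.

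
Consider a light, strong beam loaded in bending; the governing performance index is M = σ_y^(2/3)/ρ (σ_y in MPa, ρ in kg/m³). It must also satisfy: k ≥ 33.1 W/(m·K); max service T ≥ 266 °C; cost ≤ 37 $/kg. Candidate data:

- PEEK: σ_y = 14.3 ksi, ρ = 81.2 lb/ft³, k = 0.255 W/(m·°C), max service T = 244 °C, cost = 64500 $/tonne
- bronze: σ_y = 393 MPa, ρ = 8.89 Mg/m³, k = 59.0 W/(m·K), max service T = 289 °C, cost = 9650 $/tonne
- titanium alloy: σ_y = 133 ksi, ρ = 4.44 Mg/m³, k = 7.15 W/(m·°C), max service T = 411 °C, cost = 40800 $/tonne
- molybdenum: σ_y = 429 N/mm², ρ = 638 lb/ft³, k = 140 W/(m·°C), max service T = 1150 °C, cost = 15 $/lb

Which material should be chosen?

Screen on constraints: k ≥ 33.1 W/(m·K); max service T ≥ 266 °C; cost ≤ 37 $/kg. Survivors: bronze, molybdenum.
Normalizing units and computing the index:
  bronze: σ_y = 393.0 MPa, ρ = 8890 kg/m³
  molybdenum: σ_y = 429.0 MPa, ρ = 10220 kg/m³
  bronze: M = 6.04×10⁻³
  molybdenum: M = 5.57×10⁻³
Highest index: bronze.

bronze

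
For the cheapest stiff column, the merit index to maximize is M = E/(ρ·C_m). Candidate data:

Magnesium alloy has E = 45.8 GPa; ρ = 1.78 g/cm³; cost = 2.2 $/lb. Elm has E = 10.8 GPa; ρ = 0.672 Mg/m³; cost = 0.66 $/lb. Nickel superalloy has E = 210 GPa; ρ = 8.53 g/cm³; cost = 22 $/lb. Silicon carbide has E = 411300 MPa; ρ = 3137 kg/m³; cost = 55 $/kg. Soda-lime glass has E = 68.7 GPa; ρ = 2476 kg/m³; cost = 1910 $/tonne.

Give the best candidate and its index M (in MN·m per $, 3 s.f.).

After converting to SI:
  magnesium alloy: E = 45.80 GPa, ρ = 1780 kg/m³, cost = 4.850 $/kg
  elm: E = 10.80 GPa, ρ = 672.0 kg/m³, cost = 1.455 $/kg
  nickel superalloy: E = 210.0 GPa, ρ = 8530 kg/m³, cost = 48.50 $/kg
  silicon carbide: E = 411.3 GPa, ρ = 3137 kg/m³, cost = 55.00 $/kg
  soda-lime glass: E = 68.70 GPa, ρ = 2476 kg/m³, cost = 1.910 $/kg
  soda-lime glass: M = 14.5 MN·m per $
  elm: M = 11.0 MN·m per $
  magnesium alloy: M = 5.31 MN·m per $
  silicon carbide: M = 2.38 MN·m per $
  nickel superalloy: M = 0.508 MN·m per $
Soda-lime glass has the largest M.

soda-lime glass, M = 14.5 MN·m per $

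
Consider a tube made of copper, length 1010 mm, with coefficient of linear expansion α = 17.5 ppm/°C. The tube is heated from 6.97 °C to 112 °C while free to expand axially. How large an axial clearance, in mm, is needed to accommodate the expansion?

1.86 mm

ΔT = 112 − 6.97 = 105.0 K.
ΔL = α·L₀·ΔT = 17.5×10⁻⁶ × 1010 mm × 105.0 K = 1.86 mm.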